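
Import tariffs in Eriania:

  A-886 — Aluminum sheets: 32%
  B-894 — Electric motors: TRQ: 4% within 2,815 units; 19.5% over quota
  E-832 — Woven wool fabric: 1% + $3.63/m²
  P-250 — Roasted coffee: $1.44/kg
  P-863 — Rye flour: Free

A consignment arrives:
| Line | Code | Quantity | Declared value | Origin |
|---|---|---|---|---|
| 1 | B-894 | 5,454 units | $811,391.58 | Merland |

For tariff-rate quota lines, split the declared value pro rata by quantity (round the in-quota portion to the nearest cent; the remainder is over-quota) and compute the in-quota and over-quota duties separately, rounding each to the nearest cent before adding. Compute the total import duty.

$93,309.29

Line 1 (B-894, Merland, 5,454 units, $811,391.58):
Code B-894 is under a tariff-rate quota (threshold 2,815 units). In-quota: 2,815 units at 4%; over-quota: 2,639 units at 19.5%.
Pro-rata value split: in-quota = $811,391.58 × 2,815/5,454 = $418,787.55; over-quota = $811,391.58 − $418,787.55 = $392,604.03.
In-quota duty = $418,787.55 × 4% = $16,751.50. Over-quota duty = $392,604.03 × 19.5% = $76,557.79.
Line duty = $16,751.50 + $76,557.79 = $93,309.29.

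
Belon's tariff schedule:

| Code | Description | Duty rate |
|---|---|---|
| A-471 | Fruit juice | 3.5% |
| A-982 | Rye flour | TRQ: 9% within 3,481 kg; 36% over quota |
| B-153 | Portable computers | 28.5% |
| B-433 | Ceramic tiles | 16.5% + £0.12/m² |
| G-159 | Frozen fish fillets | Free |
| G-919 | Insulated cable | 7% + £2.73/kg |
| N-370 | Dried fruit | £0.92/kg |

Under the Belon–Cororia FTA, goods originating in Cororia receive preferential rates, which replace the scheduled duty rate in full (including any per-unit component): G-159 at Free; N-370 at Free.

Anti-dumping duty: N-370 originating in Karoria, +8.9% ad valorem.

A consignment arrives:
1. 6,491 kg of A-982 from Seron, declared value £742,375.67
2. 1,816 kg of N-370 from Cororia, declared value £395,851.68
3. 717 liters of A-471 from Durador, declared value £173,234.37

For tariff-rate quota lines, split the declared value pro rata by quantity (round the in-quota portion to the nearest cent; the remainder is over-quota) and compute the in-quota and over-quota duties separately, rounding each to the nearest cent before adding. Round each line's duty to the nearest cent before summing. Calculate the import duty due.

Line 1 (A-982, Seron, 6,491 kg, £742,375.67):
Code A-982 is under a tariff-rate quota (threshold 3,481 kg). In-quota: 3,481 kg at 9%; over-quota: 3,010 kg at 36%.
Pro-rata value split: in-quota = £742,375.67 × 3,481/6,491 = £398,121.97; over-quota = £742,375.67 − £398,121.97 = £344,253.70.
In-quota duty = £398,121.97 × 9% = £35,830.98. Over-quota duty = £344,253.70 × 36% = £123,931.33.
Line duty = £35,830.98 + £123,931.33 = £159,762.31.
Line 2 (N-370, Cororia, 1,816 kg, £395,851.68):
Base rate for N-370 is £0.92/kg.
Origin Cororia qualifies under the Belon–Cororia agreement and N-370 is covered: preferential rate Free applies instead.
The additional-duty order on N-370 targets Karoria, not Cororia; it does not apply.
Duty = £395,851.68 × 0% = £0.00.
Line 3 (A-471, Durador, 717 liters, £173,234.37):
Base rate for A-471 is 3.5%.
Duty = £173,234.37 × 3.5% = £6,063.20.
Total = £159,762.31 + £0.00 + £6,063.20 = £165,825.51.

£165,825.51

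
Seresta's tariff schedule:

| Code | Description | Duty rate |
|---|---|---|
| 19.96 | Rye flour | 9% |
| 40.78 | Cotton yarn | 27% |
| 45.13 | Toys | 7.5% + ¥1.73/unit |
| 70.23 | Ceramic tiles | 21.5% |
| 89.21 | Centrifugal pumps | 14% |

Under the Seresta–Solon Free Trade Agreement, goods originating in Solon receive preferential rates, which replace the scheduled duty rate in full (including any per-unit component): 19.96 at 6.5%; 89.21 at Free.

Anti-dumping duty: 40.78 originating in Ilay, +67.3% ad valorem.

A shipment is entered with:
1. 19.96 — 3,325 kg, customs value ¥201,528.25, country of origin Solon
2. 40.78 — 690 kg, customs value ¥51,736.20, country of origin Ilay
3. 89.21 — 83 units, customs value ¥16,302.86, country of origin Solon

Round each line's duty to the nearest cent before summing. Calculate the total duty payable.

¥61,886.58

Line 1 (19.96, Solon, 3,325 kg, ¥201,528.25):
Base rate for 19.96 is 9%.
Origin Solon qualifies under the Seresta–Solon agreement and 19.96 is covered: preferential rate 6.5% applies instead.
Duty = ¥201,528.25 × 6.5% = ¥13,099.34.
Line 2 (40.78, Ilay, 690 kg, ¥51,736.20):
Base rate for 40.78 is 27%.
Additional duty on 40.78 from Ilay: +67.3%. Applied ad valorem rate: 27% + 67.3% = 94.3%.
Duty = ¥51,736.20 × 94.3% = ¥48,787.24.
Line 3 (89.21, Solon, 83 units, ¥16,302.86):
Base rate for 89.21 is 14%.
Origin Solon qualifies under the Seresta–Solon agreement and 89.21 is covered: preferential rate Free applies instead.
Duty = ¥16,302.86 × 0% = ¥0.00.
Total = ¥13,099.34 + ¥48,787.24 + ¥0.00 = ¥61,886.58.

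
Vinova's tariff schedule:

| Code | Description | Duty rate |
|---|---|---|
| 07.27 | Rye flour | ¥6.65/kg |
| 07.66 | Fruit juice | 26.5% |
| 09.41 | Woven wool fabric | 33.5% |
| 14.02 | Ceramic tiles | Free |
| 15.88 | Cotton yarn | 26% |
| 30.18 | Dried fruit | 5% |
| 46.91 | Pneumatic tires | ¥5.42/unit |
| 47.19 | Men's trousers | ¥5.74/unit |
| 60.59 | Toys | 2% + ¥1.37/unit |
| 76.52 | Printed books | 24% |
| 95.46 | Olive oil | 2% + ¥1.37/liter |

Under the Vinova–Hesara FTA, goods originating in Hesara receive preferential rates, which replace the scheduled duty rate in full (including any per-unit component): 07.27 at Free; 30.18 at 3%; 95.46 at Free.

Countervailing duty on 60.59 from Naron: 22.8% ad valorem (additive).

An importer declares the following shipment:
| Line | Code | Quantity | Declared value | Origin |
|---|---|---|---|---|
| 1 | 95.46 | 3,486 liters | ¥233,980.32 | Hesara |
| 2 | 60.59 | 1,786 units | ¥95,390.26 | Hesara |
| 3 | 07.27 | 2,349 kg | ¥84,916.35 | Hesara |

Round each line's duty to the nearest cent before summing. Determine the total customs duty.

¥4,354.63

Line 1 (95.46, Hesara, 3,486 liters, ¥233,980.32):
Base rate for 95.46 is 2% + ¥1.37/liter.
Origin Hesara qualifies under the Vinova–Hesara agreement and 95.46 is covered: preferential rate Free applies instead.
Duty = ¥233,980.32 × 0% = ¥0.00.
Line 2 (60.59, Hesara, 1,786 units, ¥95,390.26):
Base rate for 60.59 is 2% + ¥1.37/unit.
Origin Hesara is the FTA partner but 60.59 is not on the preference list; base rate stands.
The additional-duty order on 60.59 targets Naron, not Hesara; it does not apply.
Duty = ¥95,390.26 × 2% + 1,786 × ¥1.37 = ¥4,354.63.
Line 3 (07.27, Hesara, 2,349 kg, ¥84,916.35):
Base rate for 07.27 is ¥6.65/kg.
Origin Hesara qualifies under the Vinova–Hesara agreement and 07.27 is covered: preferential rate Free applies instead.
Duty = ¥84,916.35 × 0% = ¥0.00.
Total = ¥0.00 + ¥4,354.63 + ¥0.00 = ¥4,354.63.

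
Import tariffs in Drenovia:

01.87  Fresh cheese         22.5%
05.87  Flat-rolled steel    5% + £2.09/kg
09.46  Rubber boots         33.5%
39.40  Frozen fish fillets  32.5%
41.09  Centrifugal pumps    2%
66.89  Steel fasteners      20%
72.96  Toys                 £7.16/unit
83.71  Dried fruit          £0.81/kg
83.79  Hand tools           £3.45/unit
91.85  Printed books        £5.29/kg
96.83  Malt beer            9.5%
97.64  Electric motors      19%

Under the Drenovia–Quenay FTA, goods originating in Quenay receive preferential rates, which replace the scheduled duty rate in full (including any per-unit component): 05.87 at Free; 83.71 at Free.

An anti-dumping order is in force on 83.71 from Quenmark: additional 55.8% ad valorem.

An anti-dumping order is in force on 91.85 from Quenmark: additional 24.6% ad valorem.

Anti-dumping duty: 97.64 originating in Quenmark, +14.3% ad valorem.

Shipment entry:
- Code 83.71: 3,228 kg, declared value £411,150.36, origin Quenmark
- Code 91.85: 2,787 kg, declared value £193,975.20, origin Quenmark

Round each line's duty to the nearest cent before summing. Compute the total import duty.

£294,497.71

Line 1 (83.71, Quenmark, 3,228 kg, £411,150.36):
Base rate for 83.71 is £0.81/kg.
83.71 has an FTA preferential rate, but origin Quenmark is not Quenay; base rate stands.
Additional duty on 83.71 from Quenmark: +55.8% ad valorem. Applied ad valorem rate = 55.8%.
Duty = £411,150.36 × 55.8% + 3,228 × £0.81 = £232,036.58.
Line 2 (91.85, Quenmark, 2,787 kg, £193,975.20):
Base rate for 91.85 is £5.29/kg.
Additional duty on 91.85 from Quenmark: +24.6% ad valorem. Applied ad valorem rate = 24.6%.
Duty = £193,975.20 × 24.6% + 2,787 × £5.29 = £62,461.13.
Total = £232,036.58 + £62,461.13 = £294,497.71.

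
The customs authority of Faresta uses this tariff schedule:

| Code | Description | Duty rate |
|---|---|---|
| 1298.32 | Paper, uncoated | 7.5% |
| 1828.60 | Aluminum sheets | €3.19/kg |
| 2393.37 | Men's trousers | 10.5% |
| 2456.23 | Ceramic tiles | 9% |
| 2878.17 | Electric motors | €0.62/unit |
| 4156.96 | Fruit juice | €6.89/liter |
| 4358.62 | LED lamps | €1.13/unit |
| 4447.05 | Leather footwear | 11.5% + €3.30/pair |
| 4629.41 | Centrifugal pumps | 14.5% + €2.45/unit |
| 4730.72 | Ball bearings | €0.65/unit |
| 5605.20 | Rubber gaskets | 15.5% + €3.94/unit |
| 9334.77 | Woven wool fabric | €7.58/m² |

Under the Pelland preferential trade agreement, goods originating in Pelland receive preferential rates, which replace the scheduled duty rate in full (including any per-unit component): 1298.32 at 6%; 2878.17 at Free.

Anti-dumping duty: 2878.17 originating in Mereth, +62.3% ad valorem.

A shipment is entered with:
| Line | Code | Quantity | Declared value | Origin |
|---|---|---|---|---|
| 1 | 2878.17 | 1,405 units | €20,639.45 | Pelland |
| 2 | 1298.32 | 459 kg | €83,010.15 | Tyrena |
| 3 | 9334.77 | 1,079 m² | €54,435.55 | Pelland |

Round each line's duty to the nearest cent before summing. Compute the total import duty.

€14,404.58

Line 1 (2878.17, Pelland, 1,405 units, €20,639.45):
Base rate for 2878.17 is €0.62/unit.
Origin Pelland qualifies under the Faresta–Pelland agreement and 2878.17 is covered: preferential rate Free applies instead.
The additional-duty order on 2878.17 targets Mereth, not Pelland; it does not apply.
Duty = €20,639.45 × 0% = €0.00.
Line 2 (1298.32, Tyrena, 459 kg, €83,010.15):
Base rate for 1298.32 is 7.5%.
1298.32 has an FTA preferential rate, but origin Tyrena is not Pelland; base rate stands.
Duty = €83,010.15 × 7.5% = €6,225.76.
Line 3 (9334.77, Pelland, 1,079 m², €54,435.55):
Base rate for 9334.77 is €7.58/m².
Origin Pelland is the FTA partner but 9334.77 is not on the preference list; base rate stands.
Duty = 1,079 × €7.58 = €8,178.82.
Total = €0.00 + €6,225.76 + €8,178.82 = €14,404.58.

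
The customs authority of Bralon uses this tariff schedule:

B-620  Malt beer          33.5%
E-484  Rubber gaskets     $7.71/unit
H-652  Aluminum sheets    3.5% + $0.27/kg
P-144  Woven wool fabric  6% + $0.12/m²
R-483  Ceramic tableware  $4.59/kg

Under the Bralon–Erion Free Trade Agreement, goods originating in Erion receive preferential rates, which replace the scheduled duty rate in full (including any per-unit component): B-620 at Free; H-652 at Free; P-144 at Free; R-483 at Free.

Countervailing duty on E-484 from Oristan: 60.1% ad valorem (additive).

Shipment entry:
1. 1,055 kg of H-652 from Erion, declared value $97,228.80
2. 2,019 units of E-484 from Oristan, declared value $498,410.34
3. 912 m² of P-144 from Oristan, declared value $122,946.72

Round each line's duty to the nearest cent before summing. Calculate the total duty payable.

Line 1 (H-652, Erion, 1,055 kg, $97,228.80):
Base rate for H-652 is 3.5% + $0.27/kg.
Origin Erion qualifies under the Bralon–Erion agreement and H-652 is covered: preferential rate Free applies instead.
Duty = $97,228.80 × 0% = $0.00.
Line 2 (E-484, Oristan, 2,019 units, $498,410.34):
Base rate for E-484 is $7.71/unit.
Additional duty on E-484 from Oristan: +60.1% ad valorem. Applied ad valorem rate = 60.1%.
Duty = $498,410.34 × 60.1% + 2,019 × $7.71 = $315,111.10.
Line 3 (P-144, Oristan, 912 m², $122,946.72):
Base rate for P-144 is 6% + $0.12/m².
P-144 has an FTA preferential rate, but origin Oristan is not Erion; base rate stands.
Duty = $122,946.72 × 6% + 912 × $0.12 = $7,486.24.
Total = $0.00 + $315,111.10 + $7,486.24 = $322,597.34.

$322,597.34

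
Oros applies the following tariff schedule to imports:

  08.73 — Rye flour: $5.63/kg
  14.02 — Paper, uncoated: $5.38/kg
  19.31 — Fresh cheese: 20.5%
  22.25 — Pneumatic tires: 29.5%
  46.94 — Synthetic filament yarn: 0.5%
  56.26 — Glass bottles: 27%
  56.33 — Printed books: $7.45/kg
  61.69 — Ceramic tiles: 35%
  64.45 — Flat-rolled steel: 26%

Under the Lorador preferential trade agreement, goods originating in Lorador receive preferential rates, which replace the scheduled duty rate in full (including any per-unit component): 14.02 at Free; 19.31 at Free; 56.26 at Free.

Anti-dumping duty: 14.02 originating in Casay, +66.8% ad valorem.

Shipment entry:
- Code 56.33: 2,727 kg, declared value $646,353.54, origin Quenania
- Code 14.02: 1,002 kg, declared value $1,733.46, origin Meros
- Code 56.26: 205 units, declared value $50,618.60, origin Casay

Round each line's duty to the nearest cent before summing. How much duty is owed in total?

Line 1 (56.33, Quenania, 2,727 kg, $646,353.54):
Base rate for 56.33 is $7.45/kg.
Duty = 2,727 × $7.45 = $20,316.15.
Line 2 (14.02, Meros, 1,002 kg, $1,733.46):
Base rate for 14.02 is $5.38/kg.
14.02 has an FTA preferential rate, but origin Meros is not Lorador; base rate stands.
The additional-duty order on 14.02 targets Casay, not Meros; it does not apply.
Duty = 1,002 × $5.38 = $5,390.76.
Line 3 (56.26, Casay, 205 units, $50,618.60):
Base rate for 56.26 is 27%.
56.26 has an FTA preferential rate, but origin Casay is not Lorador; base rate stands.
Duty = $50,618.60 × 27% = $13,667.02.
Total = $20,316.15 + $5,390.76 + $13,667.02 = $39,373.93.

$39,373.93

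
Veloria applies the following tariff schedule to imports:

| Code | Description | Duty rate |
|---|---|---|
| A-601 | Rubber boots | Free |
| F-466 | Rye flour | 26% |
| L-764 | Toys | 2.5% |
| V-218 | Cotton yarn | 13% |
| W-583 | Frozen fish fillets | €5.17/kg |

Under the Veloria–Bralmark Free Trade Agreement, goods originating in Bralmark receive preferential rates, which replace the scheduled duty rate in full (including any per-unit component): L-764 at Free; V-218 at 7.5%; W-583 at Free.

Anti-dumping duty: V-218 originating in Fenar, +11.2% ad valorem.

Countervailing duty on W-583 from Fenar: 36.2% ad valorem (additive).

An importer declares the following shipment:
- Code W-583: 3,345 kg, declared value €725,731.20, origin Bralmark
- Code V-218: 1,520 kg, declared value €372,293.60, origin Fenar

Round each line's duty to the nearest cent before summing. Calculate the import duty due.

€90,095.05

Line 1 (W-583, Bralmark, 3,345 kg, €725,731.20):
Base rate for W-583 is €5.17/kg.
Origin Bralmark qualifies under the Veloria–Bralmark agreement and W-583 is covered: preferential rate Free applies instead.
The additional-duty order on W-583 targets Fenar, not Bralmark; it does not apply.
Duty = €725,731.20 × 0% = €0.00.
Line 2 (V-218, Fenar, 1,520 kg, €372,293.60):
Base rate for V-218 is 13%.
V-218 has an FTA preferential rate, but origin Fenar is not Bralmark; base rate stands.
Additional duty on V-218 from Fenar: +11.2%. Applied ad valorem rate: 13% + 11.2% = 24.2%.
Duty = €372,293.60 × 24.2% = €90,095.05.
Total = €0.00 + €90,095.05 = €90,095.05.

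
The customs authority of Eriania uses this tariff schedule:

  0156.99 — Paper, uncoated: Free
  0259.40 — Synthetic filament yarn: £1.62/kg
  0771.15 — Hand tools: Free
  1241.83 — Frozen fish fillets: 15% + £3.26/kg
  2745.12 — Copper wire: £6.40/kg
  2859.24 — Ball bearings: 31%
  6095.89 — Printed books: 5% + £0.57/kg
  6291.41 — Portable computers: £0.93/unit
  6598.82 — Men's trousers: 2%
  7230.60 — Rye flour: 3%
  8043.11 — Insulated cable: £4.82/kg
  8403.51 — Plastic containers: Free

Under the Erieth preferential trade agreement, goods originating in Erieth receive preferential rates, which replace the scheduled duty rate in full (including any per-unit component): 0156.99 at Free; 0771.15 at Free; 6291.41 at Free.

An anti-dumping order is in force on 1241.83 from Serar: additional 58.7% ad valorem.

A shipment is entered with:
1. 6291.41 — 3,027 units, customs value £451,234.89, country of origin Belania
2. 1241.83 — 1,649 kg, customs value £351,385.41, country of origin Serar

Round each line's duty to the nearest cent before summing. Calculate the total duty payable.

£267,161.90

Line 1 (6291.41, Belania, 3,027 units, £451,234.89):
Base rate for 6291.41 is £0.93/unit.
6291.41 has an FTA preferential rate, but origin Belania is not Erieth; base rate stands.
Duty = 3,027 × £0.93 = £2,815.11.
Line 2 (1241.83, Serar, 1,649 kg, £351,385.41):
Base rate for 1241.83 is 15% + £3.26/kg.
Additional duty on 1241.83 from Serar: +58.7%. Applied ad valorem rate: 15% + 58.7% = 73.7%.
Duty = £351,385.41 × 73.7% + 1,649 × £3.26 = £264,346.79.
Total = £2,815.11 + £264,346.79 = £267,161.90.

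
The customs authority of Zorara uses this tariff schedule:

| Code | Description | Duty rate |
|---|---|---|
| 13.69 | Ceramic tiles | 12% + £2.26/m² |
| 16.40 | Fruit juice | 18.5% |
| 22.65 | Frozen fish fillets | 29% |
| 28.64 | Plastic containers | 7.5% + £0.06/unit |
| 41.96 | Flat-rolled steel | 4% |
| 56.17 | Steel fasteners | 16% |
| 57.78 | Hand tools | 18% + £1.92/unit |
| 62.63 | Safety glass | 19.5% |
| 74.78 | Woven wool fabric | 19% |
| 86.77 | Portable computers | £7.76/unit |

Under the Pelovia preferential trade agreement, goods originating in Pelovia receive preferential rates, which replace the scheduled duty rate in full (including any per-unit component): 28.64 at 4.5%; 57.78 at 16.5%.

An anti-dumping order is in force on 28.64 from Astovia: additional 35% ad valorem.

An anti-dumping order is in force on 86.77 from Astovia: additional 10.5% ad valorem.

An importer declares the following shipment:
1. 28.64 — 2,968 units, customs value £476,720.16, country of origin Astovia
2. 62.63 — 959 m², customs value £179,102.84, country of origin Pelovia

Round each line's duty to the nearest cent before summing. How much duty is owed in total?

£237,709.20

Line 1 (28.64, Astovia, 2,968 units, £476,720.16):
Base rate for 28.64 is 7.5% + £0.06/unit.
28.64 has an FTA preferential rate, but origin Astovia is not Pelovia; base rate stands.
Additional duty on 28.64 from Astovia: +35%. Applied ad valorem rate: 7.5% + 35% = 42.5%.
Duty = £476,720.16 × 42.5% + 2,968 × £0.06 = £202,784.15.
Line 2 (62.63, Pelovia, 959 m², £179,102.84):
Base rate for 62.63 is 19.5%.
Origin Pelovia is the FTA partner but 62.63 is not on the preference list; base rate stands.
Duty = £179,102.84 × 19.5% = £34,925.05.
Total = £202,784.15 + £34,925.05 = £237,709.20.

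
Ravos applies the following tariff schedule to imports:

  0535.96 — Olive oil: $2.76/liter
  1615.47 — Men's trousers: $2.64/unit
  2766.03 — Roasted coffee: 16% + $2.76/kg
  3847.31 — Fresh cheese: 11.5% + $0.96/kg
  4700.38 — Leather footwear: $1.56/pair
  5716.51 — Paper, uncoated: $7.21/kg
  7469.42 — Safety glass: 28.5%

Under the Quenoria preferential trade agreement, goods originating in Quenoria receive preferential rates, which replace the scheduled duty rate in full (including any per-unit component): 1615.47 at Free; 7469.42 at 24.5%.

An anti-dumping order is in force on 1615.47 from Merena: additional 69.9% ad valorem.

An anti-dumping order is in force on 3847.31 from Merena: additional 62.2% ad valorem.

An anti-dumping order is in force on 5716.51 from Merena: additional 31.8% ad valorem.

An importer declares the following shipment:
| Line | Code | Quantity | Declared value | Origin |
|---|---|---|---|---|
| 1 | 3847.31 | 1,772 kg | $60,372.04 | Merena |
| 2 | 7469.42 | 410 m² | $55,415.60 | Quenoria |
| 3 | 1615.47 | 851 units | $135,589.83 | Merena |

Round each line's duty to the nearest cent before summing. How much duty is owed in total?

$156,796.06

Line 1 (3847.31, Merena, 1,772 kg, $60,372.04):
Base rate for 3847.31 is 11.5% + $0.96/kg.
Additional duty on 3847.31 from Merena: +62.2%. Applied ad valorem rate: 11.5% + 62.2% = 73.7%.
Duty = $60,372.04 × 73.7% + 1,772 × $0.96 = $46,195.31.
Line 2 (7469.42, Quenoria, 410 m², $55,415.60):
Base rate for 7469.42 is 28.5%.
Origin Quenoria qualifies under the Ravos–Quenoria agreement and 7469.42 is covered: preferential rate 24.5% applies instead.
Duty = $55,415.60 × 24.5% = $13,576.82.
Line 3 (1615.47, Merena, 851 units, $135,589.83):
Base rate for 1615.47 is $2.64/unit.
1615.47 has an FTA preferential rate, but origin Merena is not Quenoria; base rate stands.
Additional duty on 1615.47 from Merena: +69.9% ad valorem. Applied ad valorem rate = 69.9%.
Duty = $135,589.83 × 69.9% + 851 × $2.64 = $97,023.93.
Total = $46,195.31 + $13,576.82 + $97,023.93 = $156,796.06.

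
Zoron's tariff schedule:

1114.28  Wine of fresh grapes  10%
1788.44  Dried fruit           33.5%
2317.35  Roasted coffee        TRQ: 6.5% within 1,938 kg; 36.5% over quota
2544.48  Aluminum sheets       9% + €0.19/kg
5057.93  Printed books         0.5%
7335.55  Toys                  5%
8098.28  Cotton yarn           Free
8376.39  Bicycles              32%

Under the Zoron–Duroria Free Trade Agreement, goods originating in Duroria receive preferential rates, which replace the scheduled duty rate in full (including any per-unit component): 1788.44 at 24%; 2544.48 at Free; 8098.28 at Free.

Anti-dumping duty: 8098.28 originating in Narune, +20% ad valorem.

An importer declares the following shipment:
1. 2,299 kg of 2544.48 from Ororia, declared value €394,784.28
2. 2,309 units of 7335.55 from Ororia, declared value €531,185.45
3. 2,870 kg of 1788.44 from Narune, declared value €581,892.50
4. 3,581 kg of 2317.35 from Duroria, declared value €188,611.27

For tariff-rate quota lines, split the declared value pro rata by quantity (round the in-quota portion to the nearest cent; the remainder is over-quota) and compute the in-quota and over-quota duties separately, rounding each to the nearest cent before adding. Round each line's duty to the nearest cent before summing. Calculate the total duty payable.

€295,681.44

Line 1 (2544.48, Ororia, 2,299 kg, €394,784.28):
Base rate for 2544.48 is 9% + €0.19/kg.
2544.48 has an FTA preferential rate, but origin Ororia is not Duroria; base rate stands.
Duty = €394,784.28 × 9% + 2,299 × €0.19 = €35,967.40.
Line 2 (7335.55, Ororia, 2,309 units, €531,185.45):
Base rate for 7335.55 is 5%.
Duty = €531,185.45 × 5% = €26,559.27.
Line 3 (1788.44, Narune, 2,870 kg, €581,892.50):
Base rate for 1788.44 is 33.5%.
1788.44 has an FTA preferential rate, but origin Narune is not Duroria; base rate stands.
Duty = €581,892.50 × 33.5% = €194,933.99.
Line 4 (2317.35, Duroria, 3,581 kg, €188,611.27):
Code 2317.35 is under a tariff-rate quota (threshold 1,938 kg). In-quota: 1,938 kg at 6.5%; over-quota: 1,643 kg at 36.5%.
Pro-rata value split: in-quota = €188,611.27 × 1,938/3,581 = €102,074.46; over-quota = €188,611.27 − €102,074.46 = €86,536.81.
In-quota duty = €102,074.46 × 6.5% = €6,634.84. Over-quota duty = €86,536.81 × 36.5% = €31,585.94.
Line duty = €6,634.84 + €31,585.94 = €38,220.78.
Total = €35,967.40 + €26,559.27 + €194,933.99 + €38,220.78 = €295,681.44.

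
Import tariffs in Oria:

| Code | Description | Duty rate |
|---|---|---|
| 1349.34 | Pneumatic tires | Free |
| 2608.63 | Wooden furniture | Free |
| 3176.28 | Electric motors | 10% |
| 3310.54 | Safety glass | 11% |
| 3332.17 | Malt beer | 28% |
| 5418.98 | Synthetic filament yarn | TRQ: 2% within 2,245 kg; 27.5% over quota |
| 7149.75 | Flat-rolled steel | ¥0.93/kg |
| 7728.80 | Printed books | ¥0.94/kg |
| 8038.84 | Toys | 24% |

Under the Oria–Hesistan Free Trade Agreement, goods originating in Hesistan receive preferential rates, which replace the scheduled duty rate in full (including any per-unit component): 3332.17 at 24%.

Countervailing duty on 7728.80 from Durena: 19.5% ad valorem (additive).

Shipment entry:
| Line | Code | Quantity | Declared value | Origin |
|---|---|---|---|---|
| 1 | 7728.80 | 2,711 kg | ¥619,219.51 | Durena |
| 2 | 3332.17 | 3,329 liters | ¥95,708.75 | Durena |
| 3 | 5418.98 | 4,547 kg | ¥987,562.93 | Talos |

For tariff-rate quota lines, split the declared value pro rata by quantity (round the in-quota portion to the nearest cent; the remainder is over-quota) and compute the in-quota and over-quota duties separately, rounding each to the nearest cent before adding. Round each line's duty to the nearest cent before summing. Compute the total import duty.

Line 1 (7728.80, Durena, 2,711 kg, ¥619,219.51):
Base rate for 7728.80 is ¥0.94/kg.
Additional duty on 7728.80 from Durena: +19.5% ad valorem. Applied ad valorem rate = 19.5%.
Duty = ¥619,219.51 × 19.5% + 2,711 × ¥0.94 = ¥123,296.14.
Line 2 (3332.17, Durena, 3,329 liters, ¥95,708.75):
Base rate for 3332.17 is 28%.
3332.17 has an FTA preferential rate, but origin Durena is not Hesistan; base rate stands.
Duty = ¥95,708.75 × 28% = ¥26,798.45.
Line 3 (5418.98, Talos, 4,547 kg, ¥987,562.93):
Code 5418.98 is under a tariff-rate quota (threshold 2,245 kg). In-quota: 2,245 kg at 2%; over-quota: 2,302 kg at 27.5%.
Pro-rata value split: in-quota = ¥987,562.93 × 2,245/4,547 = ¥487,591.55; over-quota = ¥987,562.93 − ¥487,591.55 = ¥499,971.38.
In-quota duty = ¥487,591.55 × 2% = ¥9,751.83. Over-quota duty = ¥499,971.38 × 27.5% = ¥137,492.13.
Line duty = ¥9,751.83 + ¥137,492.13 = ¥147,243.96.
Total = ¥123,296.14 + ¥26,798.45 + ¥147,243.96 = ¥297,338.55.

¥297,338.55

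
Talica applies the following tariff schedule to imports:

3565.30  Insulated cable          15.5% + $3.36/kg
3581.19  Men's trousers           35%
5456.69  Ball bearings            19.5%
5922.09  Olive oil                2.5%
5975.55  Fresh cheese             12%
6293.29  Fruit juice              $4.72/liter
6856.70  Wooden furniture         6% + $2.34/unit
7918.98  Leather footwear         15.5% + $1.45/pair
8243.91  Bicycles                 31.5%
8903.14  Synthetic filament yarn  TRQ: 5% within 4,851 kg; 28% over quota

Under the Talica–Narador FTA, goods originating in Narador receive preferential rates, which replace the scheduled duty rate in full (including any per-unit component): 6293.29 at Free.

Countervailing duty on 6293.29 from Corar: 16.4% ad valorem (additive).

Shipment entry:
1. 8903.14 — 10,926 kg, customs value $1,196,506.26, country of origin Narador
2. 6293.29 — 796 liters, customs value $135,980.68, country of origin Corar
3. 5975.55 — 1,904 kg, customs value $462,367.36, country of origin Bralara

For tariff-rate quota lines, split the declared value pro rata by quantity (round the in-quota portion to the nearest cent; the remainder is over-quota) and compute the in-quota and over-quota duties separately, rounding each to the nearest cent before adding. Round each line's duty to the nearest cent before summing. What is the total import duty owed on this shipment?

Line 1 (8903.14, Narador, 10,926 kg, $1,196,506.26):
Code 8903.14 is under a tariff-rate quota (threshold 4,851 kg). In-quota: 4,851 kg at 5%; over-quota: 6,075 kg at 28%.
Pro-rata value split: in-quota = $1,196,506.26 × 4,851/10,926 = $531,233.01; over-quota = $1,196,506.26 − $531,233.01 = $665,273.25.
In-quota duty = $531,233.01 × 5% = $26,561.65. Over-quota duty = $665,273.25 × 28% = $186,276.51.
Line duty = $26,561.65 + $186,276.51 = $212,838.16.
Line 2 (6293.29, Corar, 796 liters, $135,980.68):
Base rate for 6293.29 is $4.72/liter.
6293.29 has an FTA preferential rate, but origin Corar is not Narador; base rate stands.
Additional duty on 6293.29 from Corar: +16.4% ad valorem. Applied ad valorem rate = 16.4%.
Duty = $135,980.68 × 16.4% + 796 × $4.72 = $26,057.95.
Line 3 (5975.55, Bralara, 1,904 kg, $462,367.36):
Base rate for 5975.55 is 12%.
Duty = $462,367.36 × 12% = $55,484.08.
Total = $212,838.16 + $26,057.95 + $55,484.08 = $294,380.19.

$294,380.19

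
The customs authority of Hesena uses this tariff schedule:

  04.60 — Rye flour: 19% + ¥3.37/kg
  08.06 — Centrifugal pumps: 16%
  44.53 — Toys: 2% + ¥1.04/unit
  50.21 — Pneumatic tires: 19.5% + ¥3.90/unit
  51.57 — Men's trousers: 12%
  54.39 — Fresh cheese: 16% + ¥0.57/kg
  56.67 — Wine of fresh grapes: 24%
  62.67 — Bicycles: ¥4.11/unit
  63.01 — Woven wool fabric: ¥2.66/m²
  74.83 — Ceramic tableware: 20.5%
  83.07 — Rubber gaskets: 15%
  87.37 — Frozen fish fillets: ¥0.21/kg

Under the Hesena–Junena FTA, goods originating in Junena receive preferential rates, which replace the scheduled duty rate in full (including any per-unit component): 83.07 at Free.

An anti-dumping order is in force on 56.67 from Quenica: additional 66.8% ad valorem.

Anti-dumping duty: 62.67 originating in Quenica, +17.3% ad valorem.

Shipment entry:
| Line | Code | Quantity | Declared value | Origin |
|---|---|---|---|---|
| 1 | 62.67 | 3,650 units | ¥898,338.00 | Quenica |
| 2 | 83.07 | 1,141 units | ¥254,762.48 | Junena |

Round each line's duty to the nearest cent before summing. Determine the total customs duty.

Line 1 (62.67, Quenica, 3,650 units, ¥898,338.00):
Base rate for 62.67 is ¥4.11/unit.
Additional duty on 62.67 from Quenica: +17.3% ad valorem. Applied ad valorem rate = 17.3%.
Duty = ¥898,338.00 × 17.3% + 3,650 × ¥4.11 = ¥170,413.97.
Line 2 (83.07, Junena, 1,141 units, ¥254,762.48):
Base rate for 83.07 is 15%.
Origin Junena qualifies under the Hesena–Junena agreement and 83.07 is covered: preferential rate Free applies instead.
Duty = ¥254,762.48 × 0% = ¥0.00.
Total = ¥170,413.97 + ¥0.00 = ¥170,413.97.

¥170,413.97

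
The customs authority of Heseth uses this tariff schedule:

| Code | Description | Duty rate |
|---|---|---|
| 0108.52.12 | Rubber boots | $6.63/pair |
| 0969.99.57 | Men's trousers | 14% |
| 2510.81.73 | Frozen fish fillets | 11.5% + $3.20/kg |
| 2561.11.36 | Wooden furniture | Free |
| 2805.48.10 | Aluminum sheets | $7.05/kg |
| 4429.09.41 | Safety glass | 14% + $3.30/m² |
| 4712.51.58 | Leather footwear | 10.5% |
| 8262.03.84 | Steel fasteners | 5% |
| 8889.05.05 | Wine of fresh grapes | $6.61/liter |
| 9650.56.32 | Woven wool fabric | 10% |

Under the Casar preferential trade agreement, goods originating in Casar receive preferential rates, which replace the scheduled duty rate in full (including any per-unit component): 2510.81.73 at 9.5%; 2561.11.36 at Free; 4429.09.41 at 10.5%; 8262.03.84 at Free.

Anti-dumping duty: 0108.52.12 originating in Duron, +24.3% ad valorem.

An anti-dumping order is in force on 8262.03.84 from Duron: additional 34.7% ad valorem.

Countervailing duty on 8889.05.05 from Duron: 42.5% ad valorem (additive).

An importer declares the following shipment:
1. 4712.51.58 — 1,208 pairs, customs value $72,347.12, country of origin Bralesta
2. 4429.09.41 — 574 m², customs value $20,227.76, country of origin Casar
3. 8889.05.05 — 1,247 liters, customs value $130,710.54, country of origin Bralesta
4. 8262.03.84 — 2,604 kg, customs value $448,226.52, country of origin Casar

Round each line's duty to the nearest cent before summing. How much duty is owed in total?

Line 1 (4712.51.58, Bralesta, 1,208 pairs, $72,347.12):
Base rate for 4712.51.58 is 10.5%.
Duty = $72,347.12 × 10.5% = $7,596.45.
Line 2 (4429.09.41, Casar, 574 m², $20,227.76):
Base rate for 4429.09.41 is 14% + $3.30/m².
Origin Casar qualifies under the Heseth–Casar agreement and 4429.09.41 is covered: preferential rate 10.5% applies instead.
Duty = $20,227.76 × 10.5% = $2,123.91.
Line 3 (8889.05.05, Bralesta, 1,247 liters, $130,710.54):
Base rate for 8889.05.05 is $6.61/liter.
The additional-duty order on 8889.05.05 targets Duron, not Bralesta; it does not apply.
Duty = 1,247 × $6.61 = $8,242.67.
Line 4 (8262.03.84, Casar, 2,604 kg, $448,226.52):
Base rate for 8262.03.84 is 5%.
Origin Casar qualifies under the Heseth–Casar agreement and 8262.03.84 is covered: preferential rate Free applies instead.
The additional-duty order on 8262.03.84 targets Duron, not Casar; it does not apply.
Duty = $448,226.52 × 0% = $0.00.
Total = $7,596.45 + $2,123.91 + $8,242.67 + $0.00 = $17,963.03.

$17,963.03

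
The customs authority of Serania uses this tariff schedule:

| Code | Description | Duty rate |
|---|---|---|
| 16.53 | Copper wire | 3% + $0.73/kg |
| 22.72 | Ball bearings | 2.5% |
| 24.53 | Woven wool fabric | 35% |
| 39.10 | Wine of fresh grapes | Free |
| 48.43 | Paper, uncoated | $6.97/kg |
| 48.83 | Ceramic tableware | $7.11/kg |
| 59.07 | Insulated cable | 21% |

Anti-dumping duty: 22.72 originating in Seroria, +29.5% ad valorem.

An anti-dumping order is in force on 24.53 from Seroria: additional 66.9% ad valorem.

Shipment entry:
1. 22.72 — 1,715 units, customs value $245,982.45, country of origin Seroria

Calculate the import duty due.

$78,714.38

Line 1 (22.72, Seroria, 1,715 units, $245,982.45):
Base rate for 22.72 is 2.5%.
Additional duty on 22.72 from Seroria: +29.5%. Applied ad valorem rate: 2.5% + 29.5% = 32%.
Duty = $245,982.45 × 32% = $78,714.38.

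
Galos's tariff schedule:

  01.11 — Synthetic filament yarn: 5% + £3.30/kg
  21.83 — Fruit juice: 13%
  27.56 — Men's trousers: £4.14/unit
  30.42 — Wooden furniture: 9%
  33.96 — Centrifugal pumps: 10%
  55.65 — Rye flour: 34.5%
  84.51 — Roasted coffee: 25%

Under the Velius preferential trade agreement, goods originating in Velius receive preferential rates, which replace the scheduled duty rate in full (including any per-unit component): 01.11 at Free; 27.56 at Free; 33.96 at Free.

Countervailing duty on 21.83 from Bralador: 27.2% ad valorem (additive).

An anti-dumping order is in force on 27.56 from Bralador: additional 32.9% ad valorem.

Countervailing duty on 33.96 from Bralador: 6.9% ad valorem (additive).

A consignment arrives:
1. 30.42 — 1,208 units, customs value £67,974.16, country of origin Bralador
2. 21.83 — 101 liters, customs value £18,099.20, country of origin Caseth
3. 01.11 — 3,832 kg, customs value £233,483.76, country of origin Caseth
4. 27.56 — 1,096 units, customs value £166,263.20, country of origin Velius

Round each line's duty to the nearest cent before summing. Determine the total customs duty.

£32,790.36

Line 1 (30.42, Bralador, 1,208 units, £67,974.16):
Base rate for 30.42 is 9%.
Duty = £67,974.16 × 9% = £6,117.67.
Line 2 (21.83, Caseth, 101 liters, £18,099.20):
Base rate for 21.83 is 13%.
The additional-duty order on 21.83 targets Bralador, not Caseth; it does not apply.
Duty = £18,099.20 × 13% = £2,352.90.
Line 3 (01.11, Caseth, 3,832 kg, £233,483.76):
Base rate for 01.11 is 5% + £3.30/kg.
01.11 has an FTA preferential rate, but origin Caseth is not Velius; base rate stands.
Duty = £233,483.76 × 5% + 3,832 × £3.30 = £24,319.79.
Line 4 (27.56, Velius, 1,096 units, £166,263.20):
Base rate for 27.56 is £4.14/unit.
Origin Velius qualifies under the Galos–Velius agreement and 27.56 is covered: preferential rate Free applies instead.
The additional-duty order on 27.56 targets Bralador, not Velius; it does not apply.
Duty = £166,263.20 × 0% = £0.00.
Total = £6,117.67 + £2,352.90 + £24,319.79 + £0.00 = £32,790.36.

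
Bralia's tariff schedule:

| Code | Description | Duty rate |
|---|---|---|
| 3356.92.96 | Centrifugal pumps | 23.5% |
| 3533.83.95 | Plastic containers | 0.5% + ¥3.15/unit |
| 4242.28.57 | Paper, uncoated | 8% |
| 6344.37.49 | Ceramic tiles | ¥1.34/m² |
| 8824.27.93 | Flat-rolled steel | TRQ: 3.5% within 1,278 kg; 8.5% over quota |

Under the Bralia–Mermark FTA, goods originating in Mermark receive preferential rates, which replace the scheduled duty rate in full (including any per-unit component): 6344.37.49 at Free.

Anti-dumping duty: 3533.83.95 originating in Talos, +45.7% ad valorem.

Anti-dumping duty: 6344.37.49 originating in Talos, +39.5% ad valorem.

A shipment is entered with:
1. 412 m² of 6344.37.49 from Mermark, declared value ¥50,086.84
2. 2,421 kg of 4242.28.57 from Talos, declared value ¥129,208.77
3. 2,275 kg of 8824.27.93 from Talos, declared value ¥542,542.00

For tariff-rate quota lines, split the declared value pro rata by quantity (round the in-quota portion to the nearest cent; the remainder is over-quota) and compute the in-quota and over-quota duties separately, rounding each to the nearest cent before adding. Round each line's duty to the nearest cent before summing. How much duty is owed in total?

¥41,213.90

Line 1 (6344.37.49, Mermark, 412 m², ¥50,086.84):
Base rate for 6344.37.49 is ¥1.34/m².
Origin Mermark qualifies under the Bralia–Mermark agreement and 6344.37.49 is covered: preferential rate Free applies instead.
The additional-duty order on 6344.37.49 targets Talos, not Mermark; it does not apply.
Duty = ¥50,086.84 × 0% = ¥0.00.
Line 2 (4242.28.57, Talos, 2,421 kg, ¥129,208.77):
Base rate for 4242.28.57 is 8%.
Duty = ¥129,208.77 × 8% = ¥10,336.70.
Line 3 (8824.27.93, Talos, 2,275 kg, ¥542,542.00):
Code 8824.27.93 is under a tariff-rate quota (threshold 1,278 kg). In-quota: 1,278 kg at 3.5%; over-quota: 997 kg at 8.5%.
Pro-rata value split: in-quota = ¥542,542.00 × 1,278/2,275 = ¥304,777.44; over-quota = ¥542,542.00 − ¥304,777.44 = ¥237,764.56.
In-quota duty = ¥304,777.44 × 3.5% = ¥10,667.21. Over-quota duty = ¥237,764.56 × 8.5% = ¥20,209.99.
Line duty = ¥10,667.21 + ¥20,209.99 = ¥30,877.20.
Total = ¥0.00 + ¥10,336.70 + ¥30,877.20 = ¥41,213.90.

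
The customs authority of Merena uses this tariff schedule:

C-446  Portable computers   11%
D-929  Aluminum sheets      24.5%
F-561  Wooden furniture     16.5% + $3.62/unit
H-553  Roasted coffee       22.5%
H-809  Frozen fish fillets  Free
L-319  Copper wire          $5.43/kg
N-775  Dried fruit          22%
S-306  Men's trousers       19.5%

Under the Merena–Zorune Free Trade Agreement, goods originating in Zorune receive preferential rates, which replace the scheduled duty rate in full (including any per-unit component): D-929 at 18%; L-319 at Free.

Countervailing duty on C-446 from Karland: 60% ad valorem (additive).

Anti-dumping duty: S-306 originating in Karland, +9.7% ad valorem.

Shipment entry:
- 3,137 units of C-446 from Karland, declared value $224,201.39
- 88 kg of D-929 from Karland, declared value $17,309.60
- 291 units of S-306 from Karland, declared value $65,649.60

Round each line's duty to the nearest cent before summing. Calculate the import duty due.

$182,593.52

Line 1 (C-446, Karland, 3,137 units, $224,201.39):
Base rate for C-446 is 11%.
Additional duty on C-446 from Karland: +60%. Applied ad valorem rate: 11% + 60% = 71%.
Duty = $224,201.39 × 71% = $159,182.99.
Line 2 (D-929, Karland, 88 kg, $17,309.60):
Base rate for D-929 is 24.5%.
D-929 has an FTA preferential rate, but origin Karland is not Zorune; base rate stands.
Duty = $17,309.60 × 24.5% = $4,240.85.
Line 3 (S-306, Karland, 291 units, $65,649.60):
Base rate for S-306 is 19.5%.
Additional duty on S-306 from Karland: +9.7%. Applied ad valorem rate: 19.5% + 9.7% = 29.2%.
Duty = $65,649.60 × 29.2% = $19,169.68.
Total = $159,182.99 + $4,240.85 + $19,169.68 = $182,593.52.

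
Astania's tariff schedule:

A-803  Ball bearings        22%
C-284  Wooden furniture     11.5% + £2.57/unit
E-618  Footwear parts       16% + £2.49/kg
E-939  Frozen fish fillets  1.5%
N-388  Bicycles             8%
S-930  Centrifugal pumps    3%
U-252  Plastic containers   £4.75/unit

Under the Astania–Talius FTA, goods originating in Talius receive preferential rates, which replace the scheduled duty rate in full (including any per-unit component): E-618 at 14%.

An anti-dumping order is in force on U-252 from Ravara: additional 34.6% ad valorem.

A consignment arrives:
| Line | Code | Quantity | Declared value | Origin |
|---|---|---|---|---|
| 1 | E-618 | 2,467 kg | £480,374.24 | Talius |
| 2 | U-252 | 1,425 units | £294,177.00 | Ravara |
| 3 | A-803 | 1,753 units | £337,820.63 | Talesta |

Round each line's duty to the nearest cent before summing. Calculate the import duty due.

£250,126.92

Line 1 (E-618, Talius, 2,467 kg, £480,374.24):
Base rate for E-618 is 16% + £2.49/kg.
Origin Talius qualifies under the Astania–Talius agreement and E-618 is covered: preferential rate 14% applies instead.
Duty = £480,374.24 × 14% = £67,252.39.
Line 2 (U-252, Ravara, 1,425 units, £294,177.00):
Base rate for U-252 is £4.75/unit.
Additional duty on U-252 from Ravara: +34.6% ad valorem. Applied ad valorem rate = 34.6%.
Duty = £294,177.00 × 34.6% + 1,425 × £4.75 = £108,553.99.
Line 3 (A-803, Talesta, 1,753 units, £337,820.63):
Base rate for A-803 is 22%.
Duty = £337,820.63 × 22% = £74,320.54.
Total = £67,252.39 + £108,553.99 + £74,320.54 = £250,126.92.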